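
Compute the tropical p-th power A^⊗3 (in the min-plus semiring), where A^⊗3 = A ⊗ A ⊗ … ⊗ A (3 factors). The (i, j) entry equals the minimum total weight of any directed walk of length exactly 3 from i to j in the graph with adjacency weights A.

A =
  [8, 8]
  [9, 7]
A^⊗3 =
  [24, 22]
  [23, 21]

Each entry (A^⊗3)_ij equals the minimum over all length-3 walks i = v_0 → v_1 → … → v_3 = j of Σ_t A[v_t][v_{t+1}]. For example, for (i, j) = (0, 1) we minimise over 4 possible intermediate vertex sequences; the minimum is 22, attained along the walk 0 → 1 → 1 → 1.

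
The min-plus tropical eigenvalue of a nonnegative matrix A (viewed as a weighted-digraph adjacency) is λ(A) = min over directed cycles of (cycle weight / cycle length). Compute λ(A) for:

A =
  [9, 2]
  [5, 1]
λ(A) = 1

Enumerate directed cycles and compute their means (weight / length). Sample:
  cycle 0 → 0: weight = 9, length = 1, mean = 9/1 ≈ 9.000
  cycle 1 → 1: weight = 1, length = 1, mean = 1/1 ≈ 1.000
  cycle 0 → 1 → 0: weight = 7, length = 2, mean = 7/2 ≈ 3.500
  cycle 1 → 0 → 1: weight = 7, length = 2, mean = 7/2 ≈ 3.500
Minimum mean = 1.000, attained e.g. along the cycle 1 → 1 with weight 1 and length 1. So λ(A) = 1/1 = 1.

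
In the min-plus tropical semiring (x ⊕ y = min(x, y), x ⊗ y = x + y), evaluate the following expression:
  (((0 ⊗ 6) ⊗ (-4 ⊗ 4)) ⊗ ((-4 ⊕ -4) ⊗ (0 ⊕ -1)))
(((0 ⊗ 6) ⊗ (-4 ⊗ 4)) ⊗ ((-4 ⊕ -4) ⊗ (0 ⊕ -1))) = 1

Expand innermost to outermost. Recall ⊕ takes the minimum of its arguments and ⊗ takes their sum. Working out the expression (((0 ⊗ 6) ⊗ (-4 ⊗ 4)) ⊗ ((-4 ⊕ -4) ⊗ (0 ⊕ -1))) gives 1.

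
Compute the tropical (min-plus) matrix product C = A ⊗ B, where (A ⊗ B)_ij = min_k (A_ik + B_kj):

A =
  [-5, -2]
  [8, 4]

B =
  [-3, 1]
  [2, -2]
A ⊗ B =
  [-8, -4]
  [5, 2]

Apply the min-plus product entry-by-entry:
  C[0][0] = min over k of (A[0][0] + B[0][0] = -5 + -3 = -8, A[0][1] + B[1][0] = -2 + 2 = 0) = -8 (attained at k = 0)
  C[0][1] = min over k of (A[0][0] + B[0][1] = -5 + 1 = -4, A[0][1] + B[1][1] = -2 + -2 = -4) = -4 (attained at k = 0)
  C[1][0] = min over k of (A[1][0] + B[0][0] = 8 + -3 = 5, A[1][1] + B[1][0] = 4 + 2 = 6) = 5 (attained at k = 0)
  C[1][1] = min over k of (A[1][0] + B[0][1] = 8 + 1 = 9, A[1][1] + B[1][1] = 4 + -2 = 2) = 2 (attained at k = 1)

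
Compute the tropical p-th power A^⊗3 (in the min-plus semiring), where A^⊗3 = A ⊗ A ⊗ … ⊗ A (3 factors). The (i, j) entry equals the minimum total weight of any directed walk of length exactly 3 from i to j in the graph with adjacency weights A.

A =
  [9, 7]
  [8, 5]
A^⊗3 =
  [20, 17]
  [18, 15]

Each entry (A^⊗3)_ij equals the minimum over all length-3 walks i = v_0 → v_1 → … → v_3 = j of Σ_t A[v_t][v_{t+1}]. For example, for (i, j) = (0, 1) we minimise over 4 possible intermediate vertex sequences; the minimum is 17, attained along the walk 0 → 1 → 1 → 1.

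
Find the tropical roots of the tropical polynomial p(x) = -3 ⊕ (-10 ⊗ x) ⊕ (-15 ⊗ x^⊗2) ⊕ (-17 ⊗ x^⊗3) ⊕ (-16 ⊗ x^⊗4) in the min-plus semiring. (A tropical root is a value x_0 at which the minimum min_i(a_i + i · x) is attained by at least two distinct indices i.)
Roots: {-1, 2, 5, 7}

Each tropical root is a break point of the lower envelope of the lines y = a_i + i · x (there are 5 lines, with slopes 0, 1, ..., 4). Only the lines that attain the minimum somewhere contribute to roots; other lines are dominated. Here the surviving (envelope) indices are i = 4, i = 3, i = 2, i = 1, i = 0.
Intersections between consecutive envelope lines give the roots: for adjacent envelope indices i < j the intersection is x = (a_i − a_j) / (j − i). Reading off the sorted break points: {-1, 2, 5, 7}.
Verification: at each break x_0, at least two indices attain the minimum of min_i(a_i + i · x_0).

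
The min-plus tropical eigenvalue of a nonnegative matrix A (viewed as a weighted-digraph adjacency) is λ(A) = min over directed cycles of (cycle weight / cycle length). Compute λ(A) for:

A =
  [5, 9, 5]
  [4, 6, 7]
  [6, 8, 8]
λ(A) = 5

Enumerate directed cycles and compute their means (weight / length). Sample:
  cycle 0 → 0: weight = 5, length = 1, mean = 5/1 ≈ 5.000
  cycle 1 → 1: weight = 6, length = 1, mean = 6/1 ≈ 6.000
  cycle 2 → 2: weight = 8, length = 1, mean = 8/1 ≈ 8.000
  cycle 0 → 1 → 0: weight = 13, length = 2, mean = 13/2 ≈ 6.500
  cycle 0 → 2 → 0: weight = 11, length = 2, mean = 11/2 ≈ 5.500
  cycle 1 → 0 → 1: weight = 13, length = 2, mean = 13/2 ≈ 6.500
Minimum mean = 5.000, attained e.g. along the cycle 0 → 0 with weight 5 and length 1. So λ(A) = 5/1 = 5.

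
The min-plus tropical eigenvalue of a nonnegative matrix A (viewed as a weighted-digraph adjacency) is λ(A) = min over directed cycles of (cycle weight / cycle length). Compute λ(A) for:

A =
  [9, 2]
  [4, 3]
λ(A) = 3

Enumerate directed cycles and compute their means (weight / length). Sample:
  cycle 0 → 0: weight = 9, length = 1, mean = 9/1 ≈ 9.000
  cycle 1 → 1: weight = 3, length = 1, mean = 3/1 ≈ 3.000
  cycle 0 → 1 → 0: weight = 6, length = 2, mean = 6/2 ≈ 3.000
  cycle 1 → 0 → 1: weight = 6, length = 2, mean = 6/2 ≈ 3.000
Minimum mean = 3.000, attained e.g. along the cycle 1 → 1 with weight 3 and length 1. So λ(A) = 3/1 = 3.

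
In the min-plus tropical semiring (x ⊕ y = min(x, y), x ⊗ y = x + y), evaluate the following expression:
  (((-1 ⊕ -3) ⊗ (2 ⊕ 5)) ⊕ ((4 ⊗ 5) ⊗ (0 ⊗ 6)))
(((-1 ⊕ -3) ⊗ (2 ⊕ 5)) ⊕ ((4 ⊗ 5) ⊗ (0 ⊗ 6))) = -1

Expand innermost to outermost. Recall ⊕ takes the minimum of its arguments and ⊗ takes their sum. Working out the expression (((-1 ⊕ -3) ⊗ (2 ⊕ 5)) ⊕ ((4 ⊗ 5) ⊗ (0 ⊗ 6))) gives -1.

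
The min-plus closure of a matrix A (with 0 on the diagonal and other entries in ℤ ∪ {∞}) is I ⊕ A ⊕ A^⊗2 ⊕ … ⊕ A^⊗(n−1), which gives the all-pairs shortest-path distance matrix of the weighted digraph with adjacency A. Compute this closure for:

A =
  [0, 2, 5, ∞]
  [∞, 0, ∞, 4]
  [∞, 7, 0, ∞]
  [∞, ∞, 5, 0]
Closure =
  [0, 2, 5, 6]
  [∞, 0, 9, 4]
  [∞, 7, 0, 11]
  [∞, 12, 5, 0]

This is the Floyd-Warshall all-pairs shortest-path computation. For each intermediate vertex k = 0, 1, …, 3, update dist[i][j] ← min(dist[i][j], dist[i][k] + dist[k][j]). The final matrix gives, for each (i, j), the minimum total weight of any directed path from i to j (possibly empty when i = j).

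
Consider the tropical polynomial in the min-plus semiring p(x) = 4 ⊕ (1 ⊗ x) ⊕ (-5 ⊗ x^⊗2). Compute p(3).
p(3) = 1

A tropical monomial a ⊗ x^⊗i evaluates to a + i · x. Evaluating each term at x = 3:
  Term 0 contributes 4 + 0 · 3 = 4
  Term 1 contributes 1 + 1 · 3 = 4
  Term 2 contributes -5 + 2 · 3 = 1
p(3) = ⊕ of these = min[4, 4, 1] = 1.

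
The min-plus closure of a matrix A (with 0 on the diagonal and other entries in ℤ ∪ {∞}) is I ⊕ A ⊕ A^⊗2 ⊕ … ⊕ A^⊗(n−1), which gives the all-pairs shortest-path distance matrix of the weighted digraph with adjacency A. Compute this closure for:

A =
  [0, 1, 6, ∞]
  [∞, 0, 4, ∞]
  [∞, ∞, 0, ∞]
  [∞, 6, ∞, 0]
Closure =
  [0, 1, 5, ∞]
  [∞, 0, 4, ∞]
  [∞, ∞, 0, ∞]
  [∞, 6, 10, 0]

This is the Floyd-Warshall all-pairs shortest-path computation. For each intermediate vertex k = 0, 1, …, 3, update dist[i][j] ← min(dist[i][j], dist[i][k] + dist[k][j]). The final matrix gives, for each (i, j), the minimum total weight of any directed path from i to j (possibly empty when i = j).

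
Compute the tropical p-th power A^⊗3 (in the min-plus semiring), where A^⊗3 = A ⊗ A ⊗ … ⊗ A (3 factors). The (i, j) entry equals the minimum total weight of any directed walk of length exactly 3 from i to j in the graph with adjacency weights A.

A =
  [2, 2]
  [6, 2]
A^⊗3 =
  [6, 6]
  [10, 6]

Each entry (A^⊗3)_ij equals the minimum over all length-3 walks i = v_0 → v_1 → … → v_3 = j of Σ_t A[v_t][v_{t+1}]. For example, for (i, j) = (0, 1) we minimise over 4 possible intermediate vertex sequences; the minimum is 6, attained along the walk 0 → 0 → 0 → 1.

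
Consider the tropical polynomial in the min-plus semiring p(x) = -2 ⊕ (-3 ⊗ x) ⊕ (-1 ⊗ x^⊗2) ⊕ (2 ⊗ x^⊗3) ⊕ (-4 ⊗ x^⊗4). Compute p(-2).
p(-2) = -12

A tropical monomial a ⊗ x^⊗i evaluates to a + i · x. Evaluating each term at x = -2:
  Term 0 contributes -2 + 0 · -2 = -2
  Term 1 contributes -3 + 1 · -2 = -5
  Term 2 contributes -1 + 2 · -2 = -5
  Term 3 contributes 2 + 3 · -2 = -4
  Term 4 contributes -4 + 4 · -2 = -12
p(-2) = ⊕ of these = min[-2, -5, -5, -4, -12] = -12.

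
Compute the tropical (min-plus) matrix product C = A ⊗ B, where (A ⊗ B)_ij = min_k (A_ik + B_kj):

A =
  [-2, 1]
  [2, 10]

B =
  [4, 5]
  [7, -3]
A ⊗ B =
  [2, -2]
  [6, 7]

Apply the min-plus product entry-by-entry:
  C[0][0] = min over k of (A[0][0] + B[0][0] = -2 + 4 = 2, A[0][1] + B[1][0] = 1 + 7 = 8) = 2 (attained at k = 0)
  C[0][1] = min over k of (A[0][0] + B[0][1] = -2 + 5 = 3, A[0][1] + B[1][1] = 1 + -3 = -2) = -2 (attained at k = 1)
  C[1][0] = min over k of (A[1][0] + B[0][0] = 2 + 4 = 6, A[1][1] + B[1][0] = 10 + 7 = 17) = 6 (attained at k = 0)
  C[1][1] = min over k of (A[1][0] + B[0][1] = 2 + 5 = 7, A[1][1] + B[1][1] = 10 + -3 = 7) = 7 (attained at k = 0)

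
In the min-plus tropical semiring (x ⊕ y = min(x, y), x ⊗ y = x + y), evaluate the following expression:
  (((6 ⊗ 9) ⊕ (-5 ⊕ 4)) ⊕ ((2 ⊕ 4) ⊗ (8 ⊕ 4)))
(((6 ⊗ 9) ⊕ (-5 ⊕ 4)) ⊕ ((2 ⊕ 4) ⊗ (8 ⊕ 4))) = -5

Expand innermost to outermost. Recall ⊕ takes the minimum of its arguments and ⊗ takes their sum. Working out the expression (((6 ⊗ 9) ⊕ (-5 ⊕ 4)) ⊕ ((2 ⊕ 4) ⊗ (8 ⊕ 4))) gives -5.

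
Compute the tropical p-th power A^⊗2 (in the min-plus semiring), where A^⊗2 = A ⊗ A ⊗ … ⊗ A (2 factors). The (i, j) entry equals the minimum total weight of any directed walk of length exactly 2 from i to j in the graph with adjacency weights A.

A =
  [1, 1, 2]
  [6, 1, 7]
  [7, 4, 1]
A^⊗2 =
  [2, 2, 3]
  [7, 2, 8]
  [8, 5, 2]

Each entry (A^⊗2)_ij equals the minimum over all length-2 walks i = v_0 → v_1 → … → v_2 = j of Σ_t A[v_t][v_{t+1}]. For example, for (i, j) = (0, 2) we minimise over 3 possible intermediate vertex sequences; the minimum is 3, attained along the walk 0 → 0 → 2.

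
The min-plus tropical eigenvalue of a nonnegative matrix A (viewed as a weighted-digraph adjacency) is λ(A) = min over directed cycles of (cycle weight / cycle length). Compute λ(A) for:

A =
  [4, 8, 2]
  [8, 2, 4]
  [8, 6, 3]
λ(A) = 2

Enumerate directed cycles and compute their means (weight / length). Sample:
  cycle 0 → 0: weight = 4, length = 1, mean = 4/1 ≈ 4.000
  cycle 1 → 1: weight = 2, length = 1, mean = 2/1 ≈ 2.000
  cycle 2 → 2: weight = 3, length = 1, mean = 3/1 ≈ 3.000
  cycle 0 → 1 → 0: weight = 16, length = 2, mean = 16/2 ≈ 8.000
  cycle 0 → 2 → 0: weight = 10, length = 2, mean = 10/2 ≈ 5.000
  cycle 1 → 0 → 1: weight = 16, length = 2, mean = 16/2 ≈ 8.000
Minimum mean = 2.000, attained e.g. along the cycle 1 → 1 with weight 2 and length 1. So λ(A) = 2/1 = 2.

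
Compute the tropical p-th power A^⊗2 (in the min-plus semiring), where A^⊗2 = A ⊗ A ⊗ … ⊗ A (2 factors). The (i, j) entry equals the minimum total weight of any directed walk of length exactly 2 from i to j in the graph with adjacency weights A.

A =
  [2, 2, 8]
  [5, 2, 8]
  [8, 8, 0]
A^⊗2 =
  [4, 4, 8]
  [7, 4, 8]
  [8, 8, 0]

Each entry (A^⊗2)_ij equals the minimum over all length-2 walks i = v_0 → v_1 → … → v_2 = j of Σ_t A[v_t][v_{t+1}]. For example, for (i, j) = (0, 2) we minimise over 3 possible intermediate vertex sequences; the minimum is 8, attained along the walk 0 → 2 → 2.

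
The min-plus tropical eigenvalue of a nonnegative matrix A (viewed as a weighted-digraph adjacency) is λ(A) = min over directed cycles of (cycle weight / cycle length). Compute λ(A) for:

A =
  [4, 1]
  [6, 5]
λ(A) = 7/2

Enumerate directed cycles and compute their means (weight / length). Sample:
  cycle 0 → 0: weight = 4, length = 1, mean = 4/1 ≈ 4.000
  cycle 1 → 1: weight = 5, length = 1, mean = 5/1 ≈ 5.000
  cycle 0 → 1 → 0: weight = 7, length = 2, mean = 7/2 ≈ 3.500
  cycle 1 → 0 → 1: weight = 7, length = 2, mean = 7/2 ≈ 3.500
Minimum mean = 3.500, attained e.g. along the cycle 0 → 1 → 0 with weight 7 and length 2. So λ(A) = 7/2 = 7/2.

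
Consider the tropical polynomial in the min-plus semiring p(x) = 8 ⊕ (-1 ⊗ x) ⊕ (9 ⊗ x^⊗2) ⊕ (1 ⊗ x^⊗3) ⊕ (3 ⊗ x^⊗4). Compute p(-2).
p(-2) = -5

A tropical monomial a ⊗ x^⊗i evaluates to a + i · x. Evaluating each term at x = -2:
  Term 0 contributes 8 + 0 · -2 = 8
  Term 1 contributes -1 + 1 · -2 = -3
  Term 2 contributes 9 + 2 · -2 = 5
  Term 3 contributes 1 + 3 · -2 = -5
  Term 4 contributes 3 + 4 · -2 = -5
p(-2) = ⊕ of these = min[8, -3, 5, -5, -5] = -5.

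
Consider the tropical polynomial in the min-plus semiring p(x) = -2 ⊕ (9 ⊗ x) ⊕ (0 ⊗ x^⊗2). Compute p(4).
p(4) = -2

A tropical monomial a ⊗ x^⊗i evaluates to a + i · x. Evaluating each term at x = 4:
  Term 0 contributes -2 + 0 · 4 = -2
  Term 1 contributes 9 + 1 · 4 = 13
  Term 2 contributes 0 + 2 · 4 = 8
p(4) = ⊕ of these = min[-2, 13, 8] = -2.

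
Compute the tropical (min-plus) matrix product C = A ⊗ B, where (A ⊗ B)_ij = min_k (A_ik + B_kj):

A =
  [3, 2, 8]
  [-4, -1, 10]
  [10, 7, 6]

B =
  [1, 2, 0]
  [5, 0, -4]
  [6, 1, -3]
A ⊗ B =
  [4, 2, -2]
  [-3, -2, -5]
  [11, 7, 3]

Apply the min-plus product entry-by-entry:
  C[0][0] = min over k of (A[0][0] + B[0][0] = 3 + 1 = 4, A[0][1] + B[1][0] = 2 + 5 = 7, A[0][2] + B[2][0] = 8 + 6 = 14) = 4 (attained at k = 0)
  C[0][1] = min over k of (A[0][0] + B[0][1] = 3 + 2 = 5, A[0][1] + B[1][1] = 2 + 0 = 2, A[0][2] + B[2][1] = 8 + 1 = 9) = 2 (attained at k = 1)
  C[0][2] = min over k of (A[0][0] + B[0][2] = 3 + 0 = 3, A[0][1] + B[1][2] = 2 + -4 = -2, A[0][2] + B[2][2] = 8 + -3 = 5) = -2 (attained at k = 1)
  C[1][0] = min over k of (A[1][0] + B[0][0] = -4 + 1 = -3, A[1][1] + B[1][0] = -1 + 5 = 4, A[1][2] + B[2][0] = 10 + 6 = 16) = -3 (attained at k = 0)
  C[1][1] = min over k of (A[1][0] + B[0][1] = -4 + 2 = -2, A[1][1] + B[1][1] = -1 + 0 = -1, A[1][2] + B[2][1] = 10 + 1 = 11) = -2 (attained at k = 0)
  C[1][2] = min over k of (A[1][0] + B[0][2] = -4 + 0 = -4, A[1][1] + B[1][2] = -1 + -4 = -5, A[1][2] + B[2][2] = 10 + -3 = 7) = -5 (attained at k = 1)
  C[2][0] = min over k of (A[2][0] + B[0][0] = 10 + 1 = 11, A[2][1] + B[1][0] = 7 + 5 = 12, A[2][2] + B[2][0] = 6 + 6 = 12) = 11 (attained at k = 0)
  C[2][1] = min over k of (A[2][0] + B[0][1] = 10 + 2 = 12, A[2][1] + B[1][1] = 7 + 0 = 7, A[2][2] + B[2][1] = 6 + 1 = 7) = 7 (attained at k = 1)
  C[2][2] = min over k of (A[2][0] + B[0][2] = 10 + 0 = 10, A[2][1] + B[1][2] = 7 + -4 = 3, A[2][2] + B[2][2] = 6 + -3 = 3) = 3 (attained at k = 1)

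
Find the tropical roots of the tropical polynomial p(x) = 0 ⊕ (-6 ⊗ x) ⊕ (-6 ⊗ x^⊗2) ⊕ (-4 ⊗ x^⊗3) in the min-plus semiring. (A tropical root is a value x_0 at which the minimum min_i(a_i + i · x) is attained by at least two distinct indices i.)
Roots: {-2, 0, 6}

Each tropical root is a break point of the lower envelope of the lines y = a_i + i · x (there are 4 lines, with slopes 0, 1, ..., 3). Only the lines that attain the minimum somewhere contribute to roots; other lines are dominated. Here the surviving (envelope) indices are i = 3, i = 2, i = 1, i = 0.
Intersections between consecutive envelope lines give the roots: for adjacent envelope indices i < j the intersection is x = (a_i − a_j) / (j − i). Reading off the sorted break points: {-2, 0, 6}.
Verification: at each break x_0, at least two indices attain the minimum of min_i(a_i + i · x_0).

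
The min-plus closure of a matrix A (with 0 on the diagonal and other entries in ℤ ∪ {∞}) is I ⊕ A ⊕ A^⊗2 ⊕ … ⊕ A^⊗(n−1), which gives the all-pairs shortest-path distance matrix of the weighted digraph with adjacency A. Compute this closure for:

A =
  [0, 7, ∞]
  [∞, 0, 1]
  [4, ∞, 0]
Closure =
  [0, 7, 8]
  [5, 0, 1]
  [4, 11, 0]

This is the Floyd-Warshall all-pairs shortest-path computation. For each intermediate vertex k = 0, 1, …, 2, update dist[i][j] ← min(dist[i][j], dist[i][k] + dist[k][j]). The final matrix gives, for each (i, j), the minimum total weight of any directed path from i to j (possibly empty when i = j).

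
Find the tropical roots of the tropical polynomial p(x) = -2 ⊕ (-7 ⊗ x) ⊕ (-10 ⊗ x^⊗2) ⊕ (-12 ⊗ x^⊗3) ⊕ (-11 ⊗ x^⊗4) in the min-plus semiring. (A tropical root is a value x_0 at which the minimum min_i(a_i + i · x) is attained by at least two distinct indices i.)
Roots: {-1, 2, 3, 5}

Each tropical root is a break point of the lower envelope of the lines y = a_i + i · x (there are 5 lines, with slopes 0, 1, ..., 4). Only the lines that attain the minimum somewhere contribute to roots; other lines are dominated. Here the surviving (envelope) indices are i = 4, i = 3, i = 2, i = 1, i = 0.
Intersections between consecutive envelope lines give the roots: for adjacent envelope indices i < j the intersection is x = (a_i − a_j) / (j − i). Reading off the sorted break points: {-1, 2, 3, 5}.
Verification: at each break x_0, at least two indices attain the minimum of min_i(a_i + i · x_0).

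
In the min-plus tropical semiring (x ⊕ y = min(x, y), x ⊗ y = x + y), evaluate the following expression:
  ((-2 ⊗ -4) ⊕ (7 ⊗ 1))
((-2 ⊗ -4) ⊕ (7 ⊗ 1)) = -6

Expand innermost to outermost. Recall ⊕ takes the minimum of its arguments and ⊗ takes their sum. Working out the expression ((-2 ⊗ -4) ⊕ (7 ⊗ 1)) gives -6.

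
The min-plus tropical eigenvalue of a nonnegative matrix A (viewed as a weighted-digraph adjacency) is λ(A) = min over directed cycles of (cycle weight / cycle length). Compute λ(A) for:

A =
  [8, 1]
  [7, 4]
λ(A) = 4

Enumerate directed cycles and compute their means (weight / length). Sample:
  cycle 0 → 0: weight = 8, length = 1, mean = 8/1 ≈ 8.000
  cycle 1 → 1: weight = 4, length = 1, mean = 4/1 ≈ 4.000
  cycle 0 → 1 → 0: weight = 8, length = 2, mean = 8/2 ≈ 4.000
  cycle 1 → 0 → 1: weight = 8, length = 2, mean = 8/2 ≈ 4.000
Minimum mean = 4.000, attained e.g. along the cycle 1 → 1 with weight 4 and length 1. So λ(A) = 4/1 = 4.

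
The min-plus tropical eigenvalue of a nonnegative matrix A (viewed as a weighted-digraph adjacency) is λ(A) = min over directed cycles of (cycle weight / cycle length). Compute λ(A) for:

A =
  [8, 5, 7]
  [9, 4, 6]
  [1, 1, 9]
λ(A) = 7/2

Enumerate directed cycles and compute their means (weight / length). Sample:
  cycle 0 → 0: weight = 8, length = 1, mean = 8/1 ≈ 8.000
  cycle 1 → 1: weight = 4, length = 1, mean = 4/1 ≈ 4.000
  cycle 2 → 2: weight = 9, length = 1, mean = 9/1 ≈ 9.000
  cycle 0 → 1 → 0: weight = 14, length = 2, mean = 14/2 ≈ 7.000
  cycle 0 → 2 → 0: weight = 8, length = 2, mean = 8/2 ≈ 4.000
  cycle 1 → 0 → 1: weight = 14, length = 2, mean = 14/2 ≈ 7.000
Minimum mean = 3.500, attained e.g. along the cycle 1 → 2 → 1 with weight 7 and length 2. So λ(A) = 7/2 = 7/2.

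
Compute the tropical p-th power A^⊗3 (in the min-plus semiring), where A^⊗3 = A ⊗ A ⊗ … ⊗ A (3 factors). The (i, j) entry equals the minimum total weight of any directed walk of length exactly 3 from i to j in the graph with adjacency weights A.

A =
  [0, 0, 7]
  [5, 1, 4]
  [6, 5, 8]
A^⊗3 =
  [0, 0, 4]
  [5, 3, 6]
  [6, 6, 10]

Each entry (A^⊗3)_ij equals the minimum over all length-3 walks i = v_0 → v_1 → … → v_3 = j of Σ_t A[v_t][v_{t+1}]. For example, for (i, j) = (0, 2) we minimise over 9 possible intermediate vertex sequences; the minimum is 4, attained along the walk 0 → 0 → 1 → 2.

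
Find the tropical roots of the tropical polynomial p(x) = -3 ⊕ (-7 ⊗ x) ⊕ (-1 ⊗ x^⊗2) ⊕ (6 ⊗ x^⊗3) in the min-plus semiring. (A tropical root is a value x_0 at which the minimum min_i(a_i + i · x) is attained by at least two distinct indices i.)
Roots: {-7, -6, 4}

Each tropical root is a break point of the lower envelope of the lines y = a_i + i · x (there are 4 lines, with slopes 0, 1, ..., 3). Only the lines that attain the minimum somewhere contribute to roots; other lines are dominated. Here the surviving (envelope) indices are i = 3, i = 2, i = 1, i = 0.
Intersections between consecutive envelope lines give the roots: for adjacent envelope indices i < j the intersection is x = (a_i − a_j) / (j − i). Reading off the sorted break points: {-7, -6, 4}.
Verification: at each break x_0, at least two indices attain the minimum of min_i(a_i + i · x_0).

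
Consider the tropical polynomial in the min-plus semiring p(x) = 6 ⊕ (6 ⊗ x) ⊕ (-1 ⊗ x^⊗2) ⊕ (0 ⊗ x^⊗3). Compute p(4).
p(4) = 6

A tropical monomial a ⊗ x^⊗i evaluates to a + i · x. Evaluating each term at x = 4:
  Term 0 contributes 6 + 0 · 4 = 6
  Term 1 contributes 6 + 1 · 4 = 10
  Term 2 contributes -1 + 2 · 4 = 7
  Term 3 contributes 0 + 3 · 4 = 12
p(4) = ⊕ of these = min[6, 10, 7, 12] = 6.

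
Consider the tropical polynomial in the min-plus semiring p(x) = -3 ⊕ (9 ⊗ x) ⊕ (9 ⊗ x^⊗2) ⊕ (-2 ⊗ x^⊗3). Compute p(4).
p(4) = -3

A tropical monomial a ⊗ x^⊗i evaluates to a + i · x. Evaluating each term at x = 4:
  Term 0 contributes -3 + 0 · 4 = -3
  Term 1 contributes 9 + 1 · 4 = 13
  Term 2 contributes 9 + 2 · 4 = 17
  Term 3 contributes -2 + 3 · 4 = 10
p(4) = ⊕ of these = min[-3, 13, 17, 10] = -3.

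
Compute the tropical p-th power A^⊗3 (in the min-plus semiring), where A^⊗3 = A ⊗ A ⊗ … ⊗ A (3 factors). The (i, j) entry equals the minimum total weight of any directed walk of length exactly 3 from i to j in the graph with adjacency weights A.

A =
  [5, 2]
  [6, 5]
A^⊗3 =
  [13, 10]
  [14, 13]

Each entry (A^⊗3)_ij equals the minimum over all length-3 walks i = v_0 → v_1 → … → v_3 = j of Σ_t A[v_t][v_{t+1}]. For example, for (i, j) = (0, 1) we minimise over 4 possible intermediate vertex sequences; the minimum is 10, attained along the walk 0 → 1 → 0 → 1.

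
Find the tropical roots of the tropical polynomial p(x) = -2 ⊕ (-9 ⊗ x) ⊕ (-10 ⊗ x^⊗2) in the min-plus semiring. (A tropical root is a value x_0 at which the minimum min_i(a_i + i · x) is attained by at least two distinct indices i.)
Roots: {1, 7}

Each tropical root is a break point of the lower envelope of the lines y = a_i + i · x (there are 3 lines, with slopes 0, 1, ..., 2). Only the lines that attain the minimum somewhere contribute to roots; other lines are dominated. Here the surviving (envelope) indices are i = 2, i = 1, i = 0.
Intersections between consecutive envelope lines give the roots: for adjacent envelope indices i < j the intersection is x = (a_i − a_j) / (j − i). Reading off the sorted break points: {1, 7}.
Verification: at each break x_0, at least two indices attain the minimum of min_i(a_i + i · x_0).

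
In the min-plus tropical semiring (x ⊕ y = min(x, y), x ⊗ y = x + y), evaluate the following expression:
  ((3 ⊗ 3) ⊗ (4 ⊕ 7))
((3 ⊗ 3) ⊗ (4 ⊕ 7)) = 10

Expand innermost to outermost. Recall ⊕ takes the minimum of its arguments and ⊗ takes their sum. Working out the expression ((3 ⊗ 3) ⊗ (4 ⊕ 7)) gives 10.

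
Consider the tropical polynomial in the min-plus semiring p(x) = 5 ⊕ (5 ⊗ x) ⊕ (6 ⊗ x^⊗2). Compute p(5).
p(5) = 5

A tropical monomial a ⊗ x^⊗i evaluates to a + i · x. Evaluating each term at x = 5:
  Term 0 contributes 5 + 0 · 5 = 5
  Term 1 contributes 5 + 1 · 5 = 10
  Term 2 contributes 6 + 2 · 5 = 16
p(5) = ⊕ of these = min[5, 10, 16] = 5.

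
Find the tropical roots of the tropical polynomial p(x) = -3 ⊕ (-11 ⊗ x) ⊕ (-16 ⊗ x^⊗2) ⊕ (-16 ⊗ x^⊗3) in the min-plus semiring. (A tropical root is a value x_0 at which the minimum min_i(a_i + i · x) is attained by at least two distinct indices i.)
Roots: {0, 5, 8}

Each tropical root is a break point of the lower envelope of the lines y = a_i + i · x (there are 4 lines, with slopes 0, 1, ..., 3). Only the lines that attain the minimum somewhere contribute to roots; other lines are dominated. Here the surviving (envelope) indices are i = 3, i = 2, i = 1, i = 0.
Intersections between consecutive envelope lines give the roots: for adjacent envelope indices i < j the intersection is x = (a_i − a_j) / (j − i). Reading off the sorted break points: {0, 5, 8}.
Verification: at each break x_0, at least two indices attain the minimum of min_i(a_i + i · x_0).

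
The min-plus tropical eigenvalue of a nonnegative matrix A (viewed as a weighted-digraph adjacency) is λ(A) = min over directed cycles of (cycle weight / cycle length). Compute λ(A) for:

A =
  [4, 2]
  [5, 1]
λ(A) = 1

Enumerate directed cycles and compute their means (weight / length). Sample:
  cycle 0 → 0: weight = 4, length = 1, mean = 4/1 ≈ 4.000
  cycle 1 → 1: weight = 1, length = 1, mean = 1/1 ≈ 1.000
  cycle 0 → 1 → 0: weight = 7, length = 2, mean = 7/2 ≈ 3.500
  cycle 1 → 0 → 1: weight = 7, length = 2, mean = 7/2 ≈ 3.500
Minimum mean = 1.000, attained e.g. along the cycle 1 → 1 with weight 1 and length 1. So λ(A) = 1/1 = 1.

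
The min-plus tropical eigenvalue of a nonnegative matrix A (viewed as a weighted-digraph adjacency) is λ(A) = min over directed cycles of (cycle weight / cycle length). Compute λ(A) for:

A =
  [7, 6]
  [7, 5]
λ(A) = 5

Enumerate directed cycles and compute their means (weight / length). Sample:
  cycle 0 → 0: weight = 7, length = 1, mean = 7/1 ≈ 7.000
  cycle 1 → 1: weight = 5, length = 1, mean = 5/1 ≈ 5.000
  cycle 0 → 1 → 0: weight = 13, length = 2, mean = 13/2 ≈ 6.500
  cycle 1 → 0 → 1: weight = 13, length = 2, mean = 13/2 ≈ 6.500
Minimum mean = 5.000, attained e.g. along the cycle 1 → 1 with weight 5 and length 1. So λ(A) = 5/1 = 5.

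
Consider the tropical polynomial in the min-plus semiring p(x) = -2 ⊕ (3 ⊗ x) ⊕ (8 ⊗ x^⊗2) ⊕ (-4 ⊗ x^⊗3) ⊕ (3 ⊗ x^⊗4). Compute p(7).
p(7) = -2

A tropical monomial a ⊗ x^⊗i evaluates to a + i · x. Evaluating each term at x = 7:
  Term 0 contributes -2 + 0 · 7 = -2
  Term 1 contributes 3 + 1 · 7 = 10
  Term 2 contributes 8 + 2 · 7 = 22
  Term 3 contributes -4 + 3 · 7 = 17
  Term 4 contributes 3 + 4 · 7 = 31
p(7) = ⊕ of these = min[-2, 10, 22, 17, 31] = -2.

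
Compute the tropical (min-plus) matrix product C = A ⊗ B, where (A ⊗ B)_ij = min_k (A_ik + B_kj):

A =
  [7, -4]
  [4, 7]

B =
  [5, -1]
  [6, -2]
A ⊗ B =
  [2, -6]
  [9, 3]

Apply the min-plus product entry-by-entry:
  C[0][0] = min over k of (A[0][0] + B[0][0] = 7 + 5 = 12, A[0][1] + B[1][0] = -4 + 6 = 2) = 2 (attained at k = 1)
  C[0][1] = min over k of (A[0][0] + B[0][1] = 7 + -1 = 6, A[0][1] + B[1][1] = -4 + -2 = -6) = -6 (attained at k = 1)
  C[1][0] = min over k of (A[1][0] + B[0][0] = 4 + 5 = 9, A[1][1] + B[1][0] = 7 + 6 = 13) = 9 (attained at k = 0)
  C[1][1] = min over k of (A[1][0] + B[0][1] = 4 + -1 = 3, A[1][1] + B[1][1] = 7 + -2 = 5) = 3 (attained at k = 0)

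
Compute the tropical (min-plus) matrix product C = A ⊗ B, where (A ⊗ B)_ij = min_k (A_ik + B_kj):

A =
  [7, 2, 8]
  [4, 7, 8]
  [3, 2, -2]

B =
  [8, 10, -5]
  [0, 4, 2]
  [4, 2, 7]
A ⊗ B =
  [2, 6, 2]
  [7, 10, -1]
  [2, 0, -2]

Apply the min-plus product entry-by-entry:
  C[0][0] = min over k of (A[0][0] + B[0][0] = 7 + 8 = 15, A[0][1] + B[1][0] = 2 + 0 = 2, A[0][2] + B[2][0] = 8 + 4 = 12) = 2 (attained at k = 1)
  C[0][1] = min over k of (A[0][0] + B[0][1] = 7 + 10 = 17, A[0][1] + B[1][1] = 2 + 4 = 6, A[0][2] + B[2][1] = 8 + 2 = 10) = 6 (attained at k = 1)
  C[0][2] = min over k of (A[0][0] + B[0][2] = 7 + -5 = 2, A[0][1] + B[1][2] = 2 + 2 = 4, A[0][2] + B[2][2] = 8 + 7 = 15) = 2 (attained at k = 0)
  C[1][0] = min over k of (A[1][0] + B[0][0] = 4 + 8 = 12, A[1][1] + B[1][0] = 7 + 0 = 7, A[1][2] + B[2][0] = 8 + 4 = 12) = 7 (attained at k = 1)
  C[1][1] = min over k of (A[1][0] + B[0][1] = 4 + 10 = 14, A[1][1] + B[1][1] = 7 + 4 = 11, A[1][2] + B[2][1] = 8 + 2 = 10) = 10 (attained at k = 2)
  C[1][2] = min over k of (A[1][0] + B[0][2] = 4 + -5 = -1, A[1][1] + B[1][2] = 7 + 2 = 9, A[1][2] + B[2][2] = 8 + 7 = 15) = -1 (attained at k = 0)
  C[2][0] = min over k of (A[2][0] + B[0][0] = 3 + 8 = 11, A[2][1] + B[1][0] = 2 + 0 = 2, A[2][2] + B[2][0] = -2 + 4 = 2) = 2 (attained at k = 1)
  C[2][1] = min over k of (A[2][0] + B[0][1] = 3 + 10 = 13, A[2][1] + B[1][1] = 2 + 4 = 6, A[2][2] + B[2][1] = -2 + 2 = 0) = 0 (attained at k = 2)
  C[2][2] = min over k of (A[2][0] + B[0][2] = 3 + -5 = -2, A[2][1] + B[1][2] = 2 + 2 = 4, A[2][2] + B[2][2] = -2 + 7 = 5) = -2 (attained at k = 0)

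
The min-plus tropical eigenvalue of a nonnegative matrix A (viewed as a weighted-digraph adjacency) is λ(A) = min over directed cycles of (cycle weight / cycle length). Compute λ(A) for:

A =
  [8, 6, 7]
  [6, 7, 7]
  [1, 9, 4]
λ(A) = 4

Enumerate directed cycles and compute their means (weight / length). Sample:
  cycle 0 → 0: weight = 8, length = 1, mean = 8/1 ≈ 8.000
  cycle 1 → 1: weight = 7, length = 1, mean = 7/1 ≈ 7.000
  cycle 2 → 2: weight = 4, length = 1, mean = 4/1 ≈ 4.000
  cycle 0 → 1 → 0: weight = 12, length = 2, mean = 12/2 ≈ 6.000
  cycle 0 → 2 → 0: weight = 8, length = 2, mean = 8/2 ≈ 4.000
  cycle 1 → 0 → 1: weight = 12, length = 2, mean = 12/2 ≈ 6.000
Minimum mean = 4.000, attained e.g. along the cycle 2 → 2 with weight 4 and length 1. So λ(A) = 4/1 = 4.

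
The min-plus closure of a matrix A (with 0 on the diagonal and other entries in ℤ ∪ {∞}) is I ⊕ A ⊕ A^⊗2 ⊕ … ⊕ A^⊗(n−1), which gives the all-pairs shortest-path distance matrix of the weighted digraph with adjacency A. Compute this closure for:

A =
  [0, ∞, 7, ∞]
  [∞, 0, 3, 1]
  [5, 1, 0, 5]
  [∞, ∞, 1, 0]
Closure =
  [0, 8, 7, 9]
  [7, 0, 2, 1]
  [5, 1, 0, 2]
  [6, 2, 1, 0]

This is the Floyd-Warshall all-pairs shortest-path computation. For each intermediate vertex k = 0, 1, …, 3, update dist[i][j] ← min(dist[i][j], dist[i][k] + dist[k][j]). The final matrix gives, for each (i, j), the minimum total weight of any directed path from i to j (possibly empty when i = j).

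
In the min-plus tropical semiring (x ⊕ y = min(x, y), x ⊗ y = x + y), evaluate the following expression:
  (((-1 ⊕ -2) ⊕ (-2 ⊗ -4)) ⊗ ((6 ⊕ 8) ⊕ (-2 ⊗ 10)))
(((-1 ⊕ -2) ⊕ (-2 ⊗ -4)) ⊗ ((6 ⊕ 8) ⊕ (-2 ⊗ 10))) = 0

Expand innermost to outermost. Recall ⊕ takes the minimum of its arguments and ⊗ takes their sum. Working out the expression (((-1 ⊕ -2) ⊕ (-2 ⊗ -4)) ⊗ ((6 ⊕ 8) ⊕ (-2 ⊗ 10))) gives 0.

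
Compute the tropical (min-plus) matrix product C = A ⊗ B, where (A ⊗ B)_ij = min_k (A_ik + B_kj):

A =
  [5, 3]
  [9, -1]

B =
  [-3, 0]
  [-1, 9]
A ⊗ B =
  [2, 5]
  [-2, 8]

Apply the min-plus product entry-by-entry:
  C[0][0] = min over k of (A[0][0] + B[0][0] = 5 + -3 = 2, A[0][1] + B[1][0] = 3 + -1 = 2) = 2 (attained at k = 0)
  C[0][1] = min over k of (A[0][0] + B[0][1] = 5 + 0 = 5, A[0][1] + B[1][1] = 3 + 9 = 12) = 5 (attained at k = 0)
  C[1][0] = min over k of (A[1][0] + B[0][0] = 9 + -3 = 6, A[1][1] + B[1][0] = -1 + -1 = -2) = -2 (attained at k = 1)
  C[1][1] = min over k of (A[1][0] + B[0][1] = 9 + 0 = 9, A[1][1] + B[1][1] = -1 + 9 = 8) = 8 (attained at k = 1)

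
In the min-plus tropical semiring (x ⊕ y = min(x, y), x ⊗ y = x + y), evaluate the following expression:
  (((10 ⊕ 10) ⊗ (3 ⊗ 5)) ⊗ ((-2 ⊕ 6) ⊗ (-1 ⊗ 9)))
(((10 ⊕ 10) ⊗ (3 ⊗ 5)) ⊗ ((-2 ⊕ 6) ⊗ (-1 ⊗ 9))) = 24

Expand innermost to outermost. Recall ⊕ takes the minimum of its arguments and ⊗ takes their sum. Working out the expression (((10 ⊕ 10) ⊗ (3 ⊗ 5)) ⊗ ((-2 ⊕ 6) ⊗ (-1 ⊗ 9))) gives 24.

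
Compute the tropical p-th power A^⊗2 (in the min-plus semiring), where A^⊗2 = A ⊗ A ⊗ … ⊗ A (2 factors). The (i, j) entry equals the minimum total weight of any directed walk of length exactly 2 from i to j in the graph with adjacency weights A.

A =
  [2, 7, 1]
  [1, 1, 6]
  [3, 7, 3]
A^⊗2 =
  [4, 8, 3]
  [2, 2, 2]
  [5, 8, 4]

Each entry (A^⊗2)_ij equals the minimum over all length-2 walks i = v_0 → v_1 → … → v_2 = j of Σ_t A[v_t][v_{t+1}]. For example, for (i, j) = (0, 2) we minimise over 3 possible intermediate vertex sequences; the minimum is 3, attained along the walk 0 → 0 → 2.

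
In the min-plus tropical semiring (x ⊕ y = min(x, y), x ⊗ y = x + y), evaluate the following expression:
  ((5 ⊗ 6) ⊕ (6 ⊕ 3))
((5 ⊗ 6) ⊕ (6 ⊕ 3)) = 3

Expand innermost to outermost. Recall ⊕ takes the minimum of its arguments and ⊗ takes their sum. Working out the expression ((5 ⊗ 6) ⊕ (6 ⊕ 3)) gives 3.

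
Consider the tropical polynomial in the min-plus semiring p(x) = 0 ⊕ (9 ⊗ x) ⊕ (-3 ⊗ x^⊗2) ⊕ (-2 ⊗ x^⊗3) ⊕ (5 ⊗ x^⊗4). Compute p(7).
p(7) = 0

A tropical monomial a ⊗ x^⊗i evaluates to a + i · x. Evaluating each term at x = 7:
  Term 0 contributes 0 + 0 · 7 = 0
  Term 1 contributes 9 + 1 · 7 = 16
  Term 2 contributes -3 + 2 · 7 = 11
  Term 3 contributes -2 + 3 · 7 = 19
  Term 4 contributes 5 + 4 · 7 = 33
p(7) = ⊕ of these = min[0, 16, 11, 19, 33] = 0.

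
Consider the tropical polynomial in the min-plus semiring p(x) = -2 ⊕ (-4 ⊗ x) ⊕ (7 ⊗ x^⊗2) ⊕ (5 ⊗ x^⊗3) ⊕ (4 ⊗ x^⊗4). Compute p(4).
p(4) = -2

A tropical monomial a ⊗ x^⊗i evaluates to a + i · x. Evaluating each term at x = 4:
  Term 0 contributes -2 + 0 · 4 = -2
  Term 1 contributes -4 + 1 · 4 = 0
  Term 2 contributes 7 + 2 · 4 = 15
  Term 3 contributes 5 + 3 · 4 = 17
  Term 4 contributes 4 + 4 · 4 = 20
p(4) = ⊕ of these = min[-2, 0, 15, 17, 20] = -2.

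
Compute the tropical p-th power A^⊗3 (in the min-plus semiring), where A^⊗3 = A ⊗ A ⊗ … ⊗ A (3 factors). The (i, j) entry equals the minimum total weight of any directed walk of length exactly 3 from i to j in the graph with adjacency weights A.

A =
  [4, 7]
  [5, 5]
A^⊗3 =
  [12, 15]
  [13, 15]

Each entry (A^⊗3)_ij equals the minimum over all length-3 walks i = v_0 → v_1 → … → v_3 = j of Σ_t A[v_t][v_{t+1}]. For example, for (i, j) = (0, 1) we minimise over 4 possible intermediate vertex sequences; the minimum is 15, attained along the walk 0 → 0 → 0 → 1.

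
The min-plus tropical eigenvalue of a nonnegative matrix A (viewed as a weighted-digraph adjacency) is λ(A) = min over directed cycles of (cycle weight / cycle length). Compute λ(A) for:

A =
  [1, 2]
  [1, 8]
λ(A) = 1

Enumerate directed cycles and compute their means (weight / length). Sample:
  cycle 0 → 0: weight = 1, length = 1, mean = 1/1 ≈ 1.000
  cycle 1 → 1: weight = 8, length = 1, mean = 8/1 ≈ 8.000
  cycle 0 → 1 → 0: weight = 3, length = 2, mean = 3/2 ≈ 1.500
  cycle 1 → 0 → 1: weight = 3, length = 2, mean = 3/2 ≈ 1.500
Minimum mean = 1.000, attained e.g. along the cycle 0 → 0 with weight 1 and length 1. So λ(A) = 1/1 = 1.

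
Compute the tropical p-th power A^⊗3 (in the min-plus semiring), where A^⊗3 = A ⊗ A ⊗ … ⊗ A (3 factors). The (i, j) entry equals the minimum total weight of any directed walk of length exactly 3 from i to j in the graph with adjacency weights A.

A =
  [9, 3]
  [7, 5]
A^⊗3 =
  [15, 13]
  [17, 15]

Each entry (A^⊗3)_ij equals the minimum over all length-3 walks i = v_0 → v_1 → … → v_3 = j of Σ_t A[v_t][v_{t+1}]. For example, for (i, j) = (0, 1) we minimise over 4 possible intermediate vertex sequences; the minimum is 13, attained along the walk 0 → 1 → 0 → 1.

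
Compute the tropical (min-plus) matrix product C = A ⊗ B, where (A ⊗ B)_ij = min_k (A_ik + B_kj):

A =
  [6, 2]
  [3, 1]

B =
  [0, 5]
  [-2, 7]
A ⊗ B =
  [0, 9]
  [-1, 8]

Apply the min-plus product entry-by-entry:
  C[0][0] = min over k of (A[0][0] + B[0][0] = 6 + 0 = 6, A[0][1] + B[1][0] = 2 + -2 = 0) = 0 (attained at k = 1)
  C[0][1] = min over k of (A[0][0] + B[0][1] = 6 + 5 = 11, A[0][1] + B[1][1] = 2 + 7 = 9) = 9 (attained at k = 1)
  C[1][0] = min over k of (A[1][0] + B[0][0] = 3 + 0 = 3, A[1][1] + B[1][0] = 1 + -2 = -1) = -1 (attained at k = 1)
  C[1][1] = min over k of (A[1][0] + B[0][1] = 3 + 5 = 8, A[1][1] + B[1][1] = 1 + 7 = 8) = 8 (attained at k = 0)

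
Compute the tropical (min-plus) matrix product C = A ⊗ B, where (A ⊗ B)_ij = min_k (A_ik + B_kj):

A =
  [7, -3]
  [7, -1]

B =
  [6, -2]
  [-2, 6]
A ⊗ B =
  [-5, 3]
  [-3, 5]

Apply the min-plus product entry-by-entry:
  C[0][0] = min over k of (A[0][0] + B[0][0] = 7 + 6 = 13, A[0][1] + B[1][0] = -3 + -2 = -5) = -5 (attained at k = 1)
  C[0][1] = min over k of (A[0][0] + B[0][1] = 7 + -2 = 5, A[0][1] + B[1][1] = -3 + 6 = 3) = 3 (attained at k = 1)
  C[1][0] = min over k of (A[1][0] + B[0][0] = 7 + 6 = 13, A[1][1] + B[1][0] = -1 + -2 = -3) = -3 (attained at k = 1)
  C[1][1] = min over k of (A[1][0] + B[0][1] = 7 + -2 = 5, A[1][1] + B[1][1] = -1 + 6 = 5) = 5 (attained at k = 0)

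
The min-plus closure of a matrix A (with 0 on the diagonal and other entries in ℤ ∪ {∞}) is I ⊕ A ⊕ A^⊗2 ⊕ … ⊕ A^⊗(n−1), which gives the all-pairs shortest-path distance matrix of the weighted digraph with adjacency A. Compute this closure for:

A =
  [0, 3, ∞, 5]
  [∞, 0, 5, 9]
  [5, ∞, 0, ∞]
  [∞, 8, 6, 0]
Closure =
  [0, 3, 8, 5]
  [10, 0, 5, 9]
  [5, 8, 0, 10]
  [11, 8, 6, 0]

This is the Floyd-Warshall all-pairs shortest-path computation. For each intermediate vertex k = 0, 1, …, 3, update dist[i][j] ← min(dist[i][j], dist[i][k] + dist[k][j]). The final matrix gives, for each (i, j), the minimum total weight of any directed path from i to j (possibly empty when i = j).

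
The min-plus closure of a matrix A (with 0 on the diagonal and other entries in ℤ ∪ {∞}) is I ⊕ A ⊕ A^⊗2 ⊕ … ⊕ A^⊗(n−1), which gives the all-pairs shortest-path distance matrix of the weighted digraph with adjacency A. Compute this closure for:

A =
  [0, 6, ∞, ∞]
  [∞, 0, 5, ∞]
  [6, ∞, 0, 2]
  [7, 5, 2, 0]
Closure =
  [0, 6, 11, 13]
  [11, 0, 5, 7]
  [6, 7, 0, 2]
  [7, 5, 2, 0]

This is the Floyd-Warshall all-pairs shortest-path computation. For each intermediate vertex k = 0, 1, …, 3, update dist[i][j] ← min(dist[i][j], dist[i][k] + dist[k][j]). The final matrix gives, for each (i, j), the minimum total weight of any directed path from i to j (possibly empty when i = j).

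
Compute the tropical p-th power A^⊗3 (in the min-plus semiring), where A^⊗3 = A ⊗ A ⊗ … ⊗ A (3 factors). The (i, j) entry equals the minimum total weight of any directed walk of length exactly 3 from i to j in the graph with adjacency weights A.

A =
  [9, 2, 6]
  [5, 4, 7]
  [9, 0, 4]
A^⊗3 =
  [11, 9, 13]
  [12, 11, 14]
  [9, 7, 11]

Each entry (A^⊗3)_ij equals the minimum over all length-3 walks i = v_0 → v_1 → … → v_3 = j of Σ_t A[v_t][v_{t+1}]. For example, for (i, j) = (0, 2) we minimise over 9 possible intermediate vertex sequences; the minimum is 13, attained along the walk 0 → 1 → 0 → 2.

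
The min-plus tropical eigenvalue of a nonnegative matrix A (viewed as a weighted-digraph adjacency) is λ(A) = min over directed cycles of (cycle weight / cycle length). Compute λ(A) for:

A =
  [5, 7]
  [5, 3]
λ(A) = 3

Enumerate directed cycles and compute their means (weight / length). Sample:
  cycle 0 → 0: weight = 5, length = 1, mean = 5/1 ≈ 5.000
  cycle 1 → 1: weight = 3, length = 1, mean = 3/1 ≈ 3.000
  cycle 0 → 1 → 0: weight = 12, length = 2, mean = 12/2 ≈ 6.000
  cycle 1 → 0 → 1: weight = 12, length = 2, mean = 12/2 ≈ 6.000
Minimum mean = 3.000, attained e.g. along the cycle 1 → 1 with weight 3 and length 1. So λ(A) = 3/1 = 3.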